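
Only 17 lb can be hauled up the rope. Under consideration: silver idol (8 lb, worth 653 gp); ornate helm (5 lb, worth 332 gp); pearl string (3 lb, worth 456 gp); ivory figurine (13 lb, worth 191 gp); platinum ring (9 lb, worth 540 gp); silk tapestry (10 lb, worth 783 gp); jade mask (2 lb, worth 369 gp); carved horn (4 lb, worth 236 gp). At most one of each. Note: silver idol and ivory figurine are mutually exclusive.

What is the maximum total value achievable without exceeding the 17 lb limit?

1714

Silver idol + pearl string + jade mask + carved horn uses 17 of the 17 lb and totals 1714.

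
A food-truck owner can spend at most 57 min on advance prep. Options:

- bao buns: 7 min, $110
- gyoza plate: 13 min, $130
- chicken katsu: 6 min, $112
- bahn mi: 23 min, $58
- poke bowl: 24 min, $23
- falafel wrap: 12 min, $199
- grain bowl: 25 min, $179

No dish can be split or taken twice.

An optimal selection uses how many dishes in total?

Best achievable profit is 620.
One optimal bundle: gyoza plate + chicken katsu + falafel wrap + grain bowl (56 min).
Every optimal selection uses 4 dishes.

4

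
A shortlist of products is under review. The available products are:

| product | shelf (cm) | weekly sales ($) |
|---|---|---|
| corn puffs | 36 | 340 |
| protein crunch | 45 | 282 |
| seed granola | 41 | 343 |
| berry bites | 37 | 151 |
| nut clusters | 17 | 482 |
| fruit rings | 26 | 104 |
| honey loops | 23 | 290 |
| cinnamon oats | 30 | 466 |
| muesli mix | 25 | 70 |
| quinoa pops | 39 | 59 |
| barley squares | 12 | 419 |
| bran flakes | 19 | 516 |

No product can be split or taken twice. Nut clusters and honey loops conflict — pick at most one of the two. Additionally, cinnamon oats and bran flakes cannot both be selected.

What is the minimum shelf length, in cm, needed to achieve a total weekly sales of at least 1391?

48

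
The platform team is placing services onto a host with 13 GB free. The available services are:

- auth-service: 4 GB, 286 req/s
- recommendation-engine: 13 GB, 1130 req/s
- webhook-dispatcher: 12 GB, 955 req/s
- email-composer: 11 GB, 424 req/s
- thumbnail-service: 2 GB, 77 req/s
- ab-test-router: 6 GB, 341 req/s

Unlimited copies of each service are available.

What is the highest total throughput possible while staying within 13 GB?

Density check — recommendation-engine 86.92, webhook-dispatcher 79.58, auth-service 71.50 are the best per GB.
Best packing: recommendation-engine — 13 GB, 1130 total.

1130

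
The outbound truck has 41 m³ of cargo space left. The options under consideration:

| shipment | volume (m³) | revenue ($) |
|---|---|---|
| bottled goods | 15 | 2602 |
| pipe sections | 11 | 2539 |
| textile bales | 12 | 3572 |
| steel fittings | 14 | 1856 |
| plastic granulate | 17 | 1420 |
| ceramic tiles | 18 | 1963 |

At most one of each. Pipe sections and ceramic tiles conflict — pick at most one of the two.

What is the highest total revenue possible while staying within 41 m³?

8713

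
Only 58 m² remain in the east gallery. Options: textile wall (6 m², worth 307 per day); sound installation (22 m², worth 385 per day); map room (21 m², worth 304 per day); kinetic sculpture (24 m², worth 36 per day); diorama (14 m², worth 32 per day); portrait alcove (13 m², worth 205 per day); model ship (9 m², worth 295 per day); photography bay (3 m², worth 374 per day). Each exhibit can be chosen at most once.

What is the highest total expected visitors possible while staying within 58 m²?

Textile wall + sound installation + portrait alcove + model ship + photography bay uses 53 of the 58 m² and totals 1566.
No other feasible combination exceeds 1566.

1566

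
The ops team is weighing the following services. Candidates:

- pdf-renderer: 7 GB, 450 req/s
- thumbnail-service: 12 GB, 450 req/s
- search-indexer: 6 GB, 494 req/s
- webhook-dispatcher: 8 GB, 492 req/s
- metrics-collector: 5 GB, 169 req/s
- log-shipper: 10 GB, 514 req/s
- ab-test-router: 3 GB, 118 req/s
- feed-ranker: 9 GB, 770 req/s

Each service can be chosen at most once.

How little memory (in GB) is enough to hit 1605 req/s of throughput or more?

Need the lightest bundle worth ≥ 1605.
pdf-renderer + search-indexer + feed-ranker reaches 1714 using 22 GB.
Below 22 GB the best achievable stays under 1605.

22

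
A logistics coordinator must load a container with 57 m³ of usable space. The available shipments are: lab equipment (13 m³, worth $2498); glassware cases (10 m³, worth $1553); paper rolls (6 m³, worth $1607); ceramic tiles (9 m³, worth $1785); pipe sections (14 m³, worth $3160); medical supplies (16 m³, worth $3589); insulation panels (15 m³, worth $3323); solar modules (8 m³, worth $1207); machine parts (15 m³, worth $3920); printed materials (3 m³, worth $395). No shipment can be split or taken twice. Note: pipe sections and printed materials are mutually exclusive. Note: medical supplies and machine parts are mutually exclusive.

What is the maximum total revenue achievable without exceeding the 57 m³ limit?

12970

Lab equipment + paper rolls + ceramic tiles + pipe sections + machine parts uses 57 of the 57 m³ and totals 12970.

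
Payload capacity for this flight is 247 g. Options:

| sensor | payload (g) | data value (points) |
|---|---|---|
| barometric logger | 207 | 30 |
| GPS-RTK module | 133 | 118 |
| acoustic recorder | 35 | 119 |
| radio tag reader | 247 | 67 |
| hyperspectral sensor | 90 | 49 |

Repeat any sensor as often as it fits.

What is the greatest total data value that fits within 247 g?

833

By data value per g: acoustic recorder 3.40, GPS-RTK module 0.89, hyperspectral sensor 0.54 lead.
Taking 7×acoustic recorder: 245 g used, 833 in data value.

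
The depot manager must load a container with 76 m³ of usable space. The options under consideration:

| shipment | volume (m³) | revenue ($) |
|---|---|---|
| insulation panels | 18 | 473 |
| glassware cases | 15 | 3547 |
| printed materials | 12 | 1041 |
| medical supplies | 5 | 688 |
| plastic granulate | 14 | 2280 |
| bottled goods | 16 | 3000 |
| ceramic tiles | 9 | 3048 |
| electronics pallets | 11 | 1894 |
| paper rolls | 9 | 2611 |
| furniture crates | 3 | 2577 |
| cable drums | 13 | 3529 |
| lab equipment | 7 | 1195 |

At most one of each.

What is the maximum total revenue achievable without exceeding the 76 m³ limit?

20206

The ratio ordering already packs tightly: glassware cases + bottled goods + ceramic tiles + electronics pallets + paper rolls + furniture crates + cable drums, 76 m³, 20206.
Runner-up glassware cases + bottled goods + ceramic tiles + paper rolls + furniture crates + cable drums + lab equipment tops out at 19507.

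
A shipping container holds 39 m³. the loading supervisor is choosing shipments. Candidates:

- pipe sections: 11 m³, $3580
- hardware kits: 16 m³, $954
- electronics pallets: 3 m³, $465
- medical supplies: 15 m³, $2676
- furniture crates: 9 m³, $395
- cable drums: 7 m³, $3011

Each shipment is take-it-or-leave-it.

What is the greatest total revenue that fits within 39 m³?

9732

Best packing: pipe sections + electronics pallets + medical supplies + cable drums — 36 m³, 9732 total.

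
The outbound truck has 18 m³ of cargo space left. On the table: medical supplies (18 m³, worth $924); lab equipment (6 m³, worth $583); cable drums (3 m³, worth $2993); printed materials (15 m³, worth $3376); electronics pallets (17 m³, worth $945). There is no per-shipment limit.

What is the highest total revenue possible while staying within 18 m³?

Best packing: 6×cable drums — 18 m³, 17958 total.
That's the maximum — no swap from here does better than 17958.

17958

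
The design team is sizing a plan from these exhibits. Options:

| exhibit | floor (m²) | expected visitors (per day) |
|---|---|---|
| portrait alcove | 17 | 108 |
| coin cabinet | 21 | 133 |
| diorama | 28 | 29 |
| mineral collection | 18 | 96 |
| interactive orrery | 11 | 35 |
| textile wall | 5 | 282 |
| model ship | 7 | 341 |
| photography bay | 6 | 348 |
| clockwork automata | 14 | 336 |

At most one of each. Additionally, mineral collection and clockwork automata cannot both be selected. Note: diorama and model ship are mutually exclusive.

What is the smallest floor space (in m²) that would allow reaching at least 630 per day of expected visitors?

Need the lightest bundle worth ≥ 630.
textile wall + photography bay reaches 630 using 11 m².
Any bundle with less than 11 m² falls short of 630.

11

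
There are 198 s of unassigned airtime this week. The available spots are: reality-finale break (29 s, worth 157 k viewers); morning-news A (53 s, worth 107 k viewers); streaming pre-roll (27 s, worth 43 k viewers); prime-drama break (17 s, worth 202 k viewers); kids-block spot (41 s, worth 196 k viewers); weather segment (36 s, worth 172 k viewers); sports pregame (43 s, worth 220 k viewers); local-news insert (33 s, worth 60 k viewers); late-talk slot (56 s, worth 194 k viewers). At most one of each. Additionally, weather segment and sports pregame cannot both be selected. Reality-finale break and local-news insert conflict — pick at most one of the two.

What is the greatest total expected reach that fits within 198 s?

Best packing: reality-finale break + prime-drama break + kids-block spot + sports pregame + late-talk slot — 186 s, 969 total.

969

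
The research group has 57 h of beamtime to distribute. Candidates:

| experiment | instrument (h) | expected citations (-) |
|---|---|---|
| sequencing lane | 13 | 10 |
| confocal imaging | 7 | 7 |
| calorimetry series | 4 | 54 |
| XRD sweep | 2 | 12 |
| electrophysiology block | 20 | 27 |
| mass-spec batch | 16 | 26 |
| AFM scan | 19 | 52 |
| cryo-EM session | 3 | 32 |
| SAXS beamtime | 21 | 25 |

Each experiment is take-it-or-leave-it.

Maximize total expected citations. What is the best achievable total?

A density-first pass picks confocal imaging + calorimetry series + XRD sweep + mass-spec batch + AFM scan + cryo-EM session — 183 at 51 h.
The 7 h tied up in confocal imaging is better spent on sequencing lane — total rises to 186 (57 h).
An exhaustive check of the 512 subsets confirms 186.

186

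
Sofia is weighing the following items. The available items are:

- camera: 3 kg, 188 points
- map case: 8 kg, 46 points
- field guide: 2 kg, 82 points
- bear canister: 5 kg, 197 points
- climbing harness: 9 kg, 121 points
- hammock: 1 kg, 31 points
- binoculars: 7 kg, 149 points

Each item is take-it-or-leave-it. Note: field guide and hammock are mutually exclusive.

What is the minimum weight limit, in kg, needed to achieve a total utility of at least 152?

3

Need the lightest bundle worth ≥ 152.
camera: 188 utility at 3 kg.
No combination under 3 kg hits 152.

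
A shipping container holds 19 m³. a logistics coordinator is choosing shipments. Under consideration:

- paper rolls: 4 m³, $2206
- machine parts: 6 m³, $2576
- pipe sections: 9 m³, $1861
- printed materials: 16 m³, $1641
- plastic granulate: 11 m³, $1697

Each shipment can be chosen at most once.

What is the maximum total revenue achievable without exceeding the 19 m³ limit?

By revenue per m³: paper rolls 551.50, machine parts 429.33, pipe sections 206.78 lead.
Best packing: paper rolls + machine parts + pipe sections — 19 m³, 6643 total.
Every other selection either busts 19 m³ or fails to beat 6643.

6643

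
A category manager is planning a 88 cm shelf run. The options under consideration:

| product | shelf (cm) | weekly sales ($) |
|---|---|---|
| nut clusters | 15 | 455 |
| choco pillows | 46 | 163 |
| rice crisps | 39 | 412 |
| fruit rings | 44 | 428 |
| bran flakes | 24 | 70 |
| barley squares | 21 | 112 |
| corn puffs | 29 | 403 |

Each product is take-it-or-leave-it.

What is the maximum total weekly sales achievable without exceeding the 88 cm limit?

A density-first pass picks nut clusters + rice crisps + corn puffs — 1270 at 83 cm.
Replace rice crisps with fruit rings: the trade gains 16 net, giving 1286 at 88 cm.
That's the maximum — no swap from here does better than 1286.

1286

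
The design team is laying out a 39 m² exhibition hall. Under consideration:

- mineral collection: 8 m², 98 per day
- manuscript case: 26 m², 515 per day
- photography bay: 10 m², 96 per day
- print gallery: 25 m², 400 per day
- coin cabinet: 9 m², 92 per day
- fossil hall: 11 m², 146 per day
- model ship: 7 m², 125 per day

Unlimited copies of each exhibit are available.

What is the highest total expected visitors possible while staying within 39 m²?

661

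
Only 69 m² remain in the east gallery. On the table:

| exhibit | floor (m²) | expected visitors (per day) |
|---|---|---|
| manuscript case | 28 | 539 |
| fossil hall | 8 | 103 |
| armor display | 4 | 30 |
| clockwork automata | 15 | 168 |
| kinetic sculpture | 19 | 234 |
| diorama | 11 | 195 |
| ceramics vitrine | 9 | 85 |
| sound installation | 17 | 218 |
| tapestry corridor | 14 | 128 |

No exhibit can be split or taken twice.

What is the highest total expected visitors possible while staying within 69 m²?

By expected visitors per m²: manuscript case 19.25, diorama 17.73, fossil hall 12.88 lead.
Manuscript case + fossil hall + armor display + diorama + sound installation uses 68 of the 69 m² and totals 1085.
The closest alternative, manuscript case + fossil hall + kinetic sculpture + diorama, reaches only 1071.

1085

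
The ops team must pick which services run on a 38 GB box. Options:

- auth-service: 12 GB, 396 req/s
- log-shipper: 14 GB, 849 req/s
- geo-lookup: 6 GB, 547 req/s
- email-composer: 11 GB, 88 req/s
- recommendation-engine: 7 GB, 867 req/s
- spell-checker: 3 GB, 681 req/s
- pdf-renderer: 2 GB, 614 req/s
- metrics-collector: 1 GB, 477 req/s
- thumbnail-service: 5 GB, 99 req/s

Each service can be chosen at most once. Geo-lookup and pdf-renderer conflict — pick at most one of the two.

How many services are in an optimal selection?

The maximum throughput within 38 GB is 3587.
log-shipper + recommendation-engine + spell-checker + pdf-renderer + metrics-collector + thumbnail-service hits 3587 at 32 GB.
Every optimal selection uses 6 services.

6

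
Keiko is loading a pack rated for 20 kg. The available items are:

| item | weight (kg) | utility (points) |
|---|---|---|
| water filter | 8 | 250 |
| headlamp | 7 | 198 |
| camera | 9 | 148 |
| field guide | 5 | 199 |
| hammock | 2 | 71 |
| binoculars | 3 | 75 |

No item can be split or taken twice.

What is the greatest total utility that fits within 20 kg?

A density-first pass picks water filter + field guide + hammock + binoculars — 595 at 18 kg.
Replace hammock and binoculars with headlamp: the trade gains 52 net, giving 647 at 20 kg.
Nothing else within 20 kg beats 647.

647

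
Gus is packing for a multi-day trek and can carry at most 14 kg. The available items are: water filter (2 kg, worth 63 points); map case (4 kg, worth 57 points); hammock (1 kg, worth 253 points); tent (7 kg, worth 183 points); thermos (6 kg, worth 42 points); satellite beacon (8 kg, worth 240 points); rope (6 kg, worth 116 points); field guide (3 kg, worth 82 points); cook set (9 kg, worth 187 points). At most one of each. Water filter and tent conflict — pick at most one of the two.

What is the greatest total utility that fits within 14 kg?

638

Density check — hammock 253.00, water filter 31.50, satellite beacon 30.00 are the best per kg.
Taking water filter + hammock + satellite beacon + field guide: 14 kg used, 638 in utility.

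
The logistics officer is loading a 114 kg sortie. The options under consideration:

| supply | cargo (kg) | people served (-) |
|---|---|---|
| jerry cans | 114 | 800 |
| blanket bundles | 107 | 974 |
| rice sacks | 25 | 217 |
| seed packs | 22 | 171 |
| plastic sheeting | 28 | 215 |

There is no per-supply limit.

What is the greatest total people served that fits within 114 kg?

Blanket bundles uses 107 of the 114 kg and totals 974.

974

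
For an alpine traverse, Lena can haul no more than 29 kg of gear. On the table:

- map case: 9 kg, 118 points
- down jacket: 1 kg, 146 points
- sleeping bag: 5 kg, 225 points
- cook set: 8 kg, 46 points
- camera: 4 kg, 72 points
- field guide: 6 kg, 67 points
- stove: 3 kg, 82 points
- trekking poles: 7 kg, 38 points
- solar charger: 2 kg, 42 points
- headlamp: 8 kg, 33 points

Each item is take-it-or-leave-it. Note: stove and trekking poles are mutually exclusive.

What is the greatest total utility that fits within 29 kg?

710

Greedy by ratio would take map case + down jacket + sleeping bag + camera + stove + solar charger: 24 kg used, total 685.
Dropping solar charger frees 2 kg; slotting in field guide (6 kg) lifts the total to 710 at 28 kg.
Next best is map case + down jacket + sleeping bag + camera + stove + solar charger at 685 (24 kg) — short by 25.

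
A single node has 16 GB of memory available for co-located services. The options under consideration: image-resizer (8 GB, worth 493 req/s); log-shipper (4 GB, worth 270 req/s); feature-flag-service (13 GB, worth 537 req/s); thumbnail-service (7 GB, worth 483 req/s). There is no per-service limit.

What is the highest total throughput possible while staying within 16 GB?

By throughput per GB: thumbnail-service 69.00, log-shipper 67.50, image-resizer 61.62, feature-flag-service 41.31 lead.
Filling by ratio: 2×thumbnail-service for 966, with 2 GB left unused.
Dropping 2×thumbnail-service frees 14 GB; slotting in 4×log-shipper (16 GB) lifts the total to 1080 at 16 GB.
That's the maximum — no swap from here does better than 1080.

1080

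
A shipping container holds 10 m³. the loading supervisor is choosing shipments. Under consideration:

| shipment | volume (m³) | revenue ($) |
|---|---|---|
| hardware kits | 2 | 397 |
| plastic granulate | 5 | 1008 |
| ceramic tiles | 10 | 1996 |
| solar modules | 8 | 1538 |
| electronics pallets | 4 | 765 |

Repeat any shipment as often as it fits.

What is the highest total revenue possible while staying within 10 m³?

2016

Best packing: 2×plastic granulate — 10 m³, 2016 total.
That's the maximum — no swap from here does better than 2016.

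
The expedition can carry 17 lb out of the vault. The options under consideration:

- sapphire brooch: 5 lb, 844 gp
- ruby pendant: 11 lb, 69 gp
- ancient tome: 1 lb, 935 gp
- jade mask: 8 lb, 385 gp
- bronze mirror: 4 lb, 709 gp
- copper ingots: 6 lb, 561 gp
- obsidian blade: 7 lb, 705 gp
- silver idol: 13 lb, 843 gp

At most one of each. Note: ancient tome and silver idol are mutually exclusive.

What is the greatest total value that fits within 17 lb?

Ranking by ratio (value/lb): ancient tome 935.00, bronze mirror 177.25, sapphire brooch 168.80.
The ratio ordering already packs tightly: sapphire brooch + ancient tome + bronze mirror + obsidian blade, 17 lb, 3193.
Runner-up sapphire brooch + ancient tome + bronze mirror + copper ingots tops out at 3049.

3193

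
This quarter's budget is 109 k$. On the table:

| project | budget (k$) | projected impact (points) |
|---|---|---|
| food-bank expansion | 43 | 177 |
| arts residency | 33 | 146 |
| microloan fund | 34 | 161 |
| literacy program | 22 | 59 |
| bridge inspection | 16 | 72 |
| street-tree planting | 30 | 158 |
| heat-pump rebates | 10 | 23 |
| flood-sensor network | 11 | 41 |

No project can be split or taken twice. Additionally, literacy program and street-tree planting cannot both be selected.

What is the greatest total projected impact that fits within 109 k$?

506

By projected impact per k$: street-tree planting 5.27, microloan fund 4.74, bridge inspection 4.50 lead.
The ratio heuristic lands on microloan fund + bridge inspection + street-tree planting + heat-pump rebates + flood-sensor network (455) but leaves 8 k$ idle.
Dropping bridge inspection and heat-pump rebates frees 26 k$; slotting in arts residency (33 k$) lifts the total to 506 at 108 k$.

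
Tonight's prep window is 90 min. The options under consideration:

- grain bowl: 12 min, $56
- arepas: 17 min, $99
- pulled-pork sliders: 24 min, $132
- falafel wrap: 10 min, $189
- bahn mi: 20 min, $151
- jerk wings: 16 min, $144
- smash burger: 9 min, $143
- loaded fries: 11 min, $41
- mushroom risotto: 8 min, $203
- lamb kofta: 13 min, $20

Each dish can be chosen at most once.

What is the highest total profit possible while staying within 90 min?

Ranking by ratio (profit/min): mushroom risotto 25.38, falafel wrap 18.90, smash burger 15.89.
A density-first pass picks arepas + falafel wrap + bahn mi + jerk wings + smash burger + mushroom risotto — 929 at 80 min.
Dropping arepas frees 17 min; slotting in pulled-pork sliders (24 min) lifts the total to 962 at 87 min.
The spare 3 min is too small for any remaining dish, and no exchange beats 962.

962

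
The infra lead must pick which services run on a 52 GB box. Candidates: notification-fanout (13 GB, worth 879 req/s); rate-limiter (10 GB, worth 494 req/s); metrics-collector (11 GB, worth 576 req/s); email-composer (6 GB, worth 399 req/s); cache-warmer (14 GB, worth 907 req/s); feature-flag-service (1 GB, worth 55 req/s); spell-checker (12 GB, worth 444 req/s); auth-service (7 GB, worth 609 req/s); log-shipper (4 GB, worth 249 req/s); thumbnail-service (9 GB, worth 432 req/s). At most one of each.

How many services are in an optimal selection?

6

Optimal total is 3425.
notification-fanout + metrics-collector + email-composer + cache-warmer + feature-flag-service + auth-service hits 3425 at 52 GB.
Every optimal selection uses 6 services.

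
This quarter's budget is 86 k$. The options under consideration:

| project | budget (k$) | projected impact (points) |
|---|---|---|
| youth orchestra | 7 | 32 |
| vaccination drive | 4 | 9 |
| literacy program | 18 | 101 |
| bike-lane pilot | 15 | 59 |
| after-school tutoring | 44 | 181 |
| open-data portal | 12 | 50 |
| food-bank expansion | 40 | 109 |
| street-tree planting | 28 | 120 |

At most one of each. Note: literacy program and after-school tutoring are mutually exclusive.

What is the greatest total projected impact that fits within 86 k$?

Best packing: youth orchestra + vaccination drive + literacy program + bike-lane pilot + open-data portal + street-tree planting — 84 k$, 371 total.
An exhaustive check of the 256 subsets confirms 371.

371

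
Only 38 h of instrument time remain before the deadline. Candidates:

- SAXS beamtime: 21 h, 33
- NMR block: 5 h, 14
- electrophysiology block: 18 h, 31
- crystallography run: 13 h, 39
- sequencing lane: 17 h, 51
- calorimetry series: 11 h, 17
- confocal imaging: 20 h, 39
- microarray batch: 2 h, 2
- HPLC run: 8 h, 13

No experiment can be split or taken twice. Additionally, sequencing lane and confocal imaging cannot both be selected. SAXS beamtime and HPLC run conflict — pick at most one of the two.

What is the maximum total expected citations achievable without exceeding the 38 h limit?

106

Ranking by ratio (expected citations/h): crystallography run 3.00, sequencing lane 3.00, NMR block 2.80, confocal imaging 1.95.
The ratio ordering already packs tightly: NMR block + crystallography run + sequencing lane + microarray batch, 37 h, 106.
That's the maximum — no feasible swap from here does better than 106.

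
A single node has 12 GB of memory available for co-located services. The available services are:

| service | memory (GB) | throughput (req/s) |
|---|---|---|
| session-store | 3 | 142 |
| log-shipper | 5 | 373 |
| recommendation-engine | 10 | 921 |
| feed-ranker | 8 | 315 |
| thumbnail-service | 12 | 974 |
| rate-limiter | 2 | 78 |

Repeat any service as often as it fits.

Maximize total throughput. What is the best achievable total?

999

By throughput per GB: recommendation-engine 92.10, thumbnail-service 81.17, log-shipper 74.60, session-store 47.33 lead.
Recommendation-engine + rate-limiter uses 12 of the 12 GB and totals 999.
That's the maximum — no swap from here does better than 999.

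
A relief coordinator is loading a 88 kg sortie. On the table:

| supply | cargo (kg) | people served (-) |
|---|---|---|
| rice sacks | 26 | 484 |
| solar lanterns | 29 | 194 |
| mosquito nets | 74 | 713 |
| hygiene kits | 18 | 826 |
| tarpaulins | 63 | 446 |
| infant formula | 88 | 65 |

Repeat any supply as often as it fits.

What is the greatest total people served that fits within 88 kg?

3304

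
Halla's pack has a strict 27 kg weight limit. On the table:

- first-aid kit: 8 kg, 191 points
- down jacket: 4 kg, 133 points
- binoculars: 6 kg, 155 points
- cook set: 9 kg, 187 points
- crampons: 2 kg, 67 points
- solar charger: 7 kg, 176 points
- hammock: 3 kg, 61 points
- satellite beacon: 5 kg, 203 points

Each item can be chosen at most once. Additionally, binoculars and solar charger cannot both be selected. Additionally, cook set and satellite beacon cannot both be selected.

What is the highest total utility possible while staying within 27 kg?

770

Best packing: first-aid kit + down jacket + crampons + solar charger + satellite beacon — 26 kg, 770 total.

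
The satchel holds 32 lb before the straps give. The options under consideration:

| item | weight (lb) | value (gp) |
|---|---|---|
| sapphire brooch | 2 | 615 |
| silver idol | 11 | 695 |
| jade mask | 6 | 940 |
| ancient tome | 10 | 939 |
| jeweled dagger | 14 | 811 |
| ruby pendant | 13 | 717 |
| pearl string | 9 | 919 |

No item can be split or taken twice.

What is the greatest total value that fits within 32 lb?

Density check — sapphire brooch 307.50, jade mask 156.67, pearl string 102.11, ancient tome 93.90 are the best per lb.
The ratio ordering already packs tightly: sapphire brooch + jade mask + ancient tome + pearl string, 27 lb, 3413.

3413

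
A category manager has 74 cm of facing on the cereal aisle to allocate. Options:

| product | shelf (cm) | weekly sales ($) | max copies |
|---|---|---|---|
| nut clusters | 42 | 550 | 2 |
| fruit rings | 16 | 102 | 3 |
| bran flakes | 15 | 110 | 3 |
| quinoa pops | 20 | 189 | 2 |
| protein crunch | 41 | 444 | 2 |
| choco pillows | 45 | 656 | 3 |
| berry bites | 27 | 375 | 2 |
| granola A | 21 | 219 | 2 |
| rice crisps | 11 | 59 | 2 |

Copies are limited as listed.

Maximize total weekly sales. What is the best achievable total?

Choco pillows + berry bites uses 72 of the 74 cm and totals 1031.
The spare 2 cm is too small for any remaining product, and no exchange beats 1031.

1031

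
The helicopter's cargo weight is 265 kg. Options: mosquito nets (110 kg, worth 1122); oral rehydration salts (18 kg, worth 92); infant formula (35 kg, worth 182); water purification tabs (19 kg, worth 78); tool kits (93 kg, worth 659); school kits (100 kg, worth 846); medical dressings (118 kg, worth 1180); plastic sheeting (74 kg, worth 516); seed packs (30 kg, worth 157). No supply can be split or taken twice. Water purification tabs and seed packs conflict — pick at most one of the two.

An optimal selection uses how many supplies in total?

The maximum people served within 265 kg is 2484.
For example mosquito nets + infant formula + medical dressings achieves it, using 263 kg.
Any selection reaching 2484 contains exactly 3 supplies.

3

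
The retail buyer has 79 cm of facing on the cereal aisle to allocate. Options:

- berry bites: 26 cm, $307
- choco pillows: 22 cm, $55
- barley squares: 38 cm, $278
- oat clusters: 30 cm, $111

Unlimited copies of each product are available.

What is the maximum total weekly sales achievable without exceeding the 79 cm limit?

By weekly sales per cm: berry bites 11.81, barley squares 7.32, oat clusters 3.70, choco pillows 2.50 lead.
Best packing: 3×berry bites — 78 cm, 921 total.

921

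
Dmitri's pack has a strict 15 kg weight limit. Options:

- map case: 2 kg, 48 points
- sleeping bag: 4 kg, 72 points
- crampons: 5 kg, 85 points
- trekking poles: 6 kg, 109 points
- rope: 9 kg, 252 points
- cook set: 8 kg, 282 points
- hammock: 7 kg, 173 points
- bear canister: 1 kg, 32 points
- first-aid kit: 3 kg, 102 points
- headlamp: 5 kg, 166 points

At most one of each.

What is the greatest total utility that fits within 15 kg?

Ranking by ratio (utility/kg): cook set 35.25, first-aid kit 34.00, headlamp 33.20, bear canister 32.00.
A density-first pass picks map case + cook set + bear canister + first-aid kit — 464 at 14 kg.
The 4 kg tied up in bear canister and first-aid kit is better spent on headlamp — total rises to 496 (15 kg).
The closest alternative, cook set + bear canister + headlamp, reaches only 480.

496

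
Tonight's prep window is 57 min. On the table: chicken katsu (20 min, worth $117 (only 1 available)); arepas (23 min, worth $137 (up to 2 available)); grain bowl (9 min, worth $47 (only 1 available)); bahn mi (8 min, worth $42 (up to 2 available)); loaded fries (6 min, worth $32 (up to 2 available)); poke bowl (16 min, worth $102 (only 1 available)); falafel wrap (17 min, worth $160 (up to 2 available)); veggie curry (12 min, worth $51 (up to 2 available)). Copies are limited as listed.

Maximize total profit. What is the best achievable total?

457

By profit per min: falafel wrap 9.41, poke bowl 6.38, arepas 5.96 lead.
The ratio heuristic lands on loaded fries + poke bowl + 2×falafel wrap (454) but leaves 1 min idle.
Dropping loaded fries and poke bowl frees 22 min; slotting in arepas (23 min) lifts the total to 457 at 57 min.
No other feasible combination exceeds 457.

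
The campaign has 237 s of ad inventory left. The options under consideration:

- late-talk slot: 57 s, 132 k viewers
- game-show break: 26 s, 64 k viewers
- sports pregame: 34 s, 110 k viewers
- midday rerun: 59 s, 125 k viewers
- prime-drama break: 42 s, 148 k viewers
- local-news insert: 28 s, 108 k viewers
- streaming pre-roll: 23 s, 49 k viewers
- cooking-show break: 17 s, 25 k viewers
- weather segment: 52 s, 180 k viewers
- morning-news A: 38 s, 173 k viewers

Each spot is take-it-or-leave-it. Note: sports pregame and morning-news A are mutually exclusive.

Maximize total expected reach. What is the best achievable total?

Ranking by ratio (expected reach/s): morning-news A 4.55, local-news insert 3.86, prime-drama break 3.52.
Best packing: late-talk slot + prime-drama break + local-news insert + cooking-show break + weather segment + morning-news A — 234 s, 766 total.

766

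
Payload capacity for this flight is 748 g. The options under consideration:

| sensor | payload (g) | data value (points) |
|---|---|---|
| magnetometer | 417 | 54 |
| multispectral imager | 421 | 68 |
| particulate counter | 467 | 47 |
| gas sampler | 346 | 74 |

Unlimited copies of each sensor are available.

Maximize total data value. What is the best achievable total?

148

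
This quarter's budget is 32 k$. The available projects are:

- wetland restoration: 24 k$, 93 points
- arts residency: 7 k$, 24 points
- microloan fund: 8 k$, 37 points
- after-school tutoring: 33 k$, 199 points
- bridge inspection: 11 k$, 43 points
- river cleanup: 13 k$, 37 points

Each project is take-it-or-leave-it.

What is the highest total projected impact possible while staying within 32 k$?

130

Filling by ratio: arts residency + microloan fund + bridge inspection for 104, with 6 k$ left unused.
Dropping arts residency and bridge inspection frees 18 k$; slotting in wetland restoration (24 k$) lifts the total to 130 at 32 k$.
No other feasible combination exceeds 130.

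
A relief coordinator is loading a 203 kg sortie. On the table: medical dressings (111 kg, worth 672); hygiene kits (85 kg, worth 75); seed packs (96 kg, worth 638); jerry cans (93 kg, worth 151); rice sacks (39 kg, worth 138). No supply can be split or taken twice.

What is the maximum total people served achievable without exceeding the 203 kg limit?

Density check — seed packs 6.65, medical dressings 6.05, rice sacks 3.54, jerry cans 1.62 are the best per kg.
Filling by ratio: seed packs + rice sacks for 776, with 68 kg left unused.
The 96 kg tied up in seed packs is better spent on medical dressings — total rises to 810 (150 kg).
The spare 53 kg is too small for any remaining supply, and no exchange beats 810.

810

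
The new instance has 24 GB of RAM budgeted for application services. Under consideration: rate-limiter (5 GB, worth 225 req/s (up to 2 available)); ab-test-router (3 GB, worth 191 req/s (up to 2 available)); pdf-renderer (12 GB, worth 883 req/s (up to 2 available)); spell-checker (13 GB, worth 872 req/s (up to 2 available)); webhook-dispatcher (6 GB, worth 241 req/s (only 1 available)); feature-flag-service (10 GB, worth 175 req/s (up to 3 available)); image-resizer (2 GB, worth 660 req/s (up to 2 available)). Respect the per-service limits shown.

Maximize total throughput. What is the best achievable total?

Filling by ratio: 2×ab-test-router + pdf-renderer + 2×image-resizer for 2585, with 2 GB left unused.
Dropping ab-test-router frees 3 GB; slotting in rate-limiter (5 GB) lifts the total to 2619 at 24 GB.
Every other selection either busts 24 GB or exceeds an availability limit or fails to beat 2619.

2619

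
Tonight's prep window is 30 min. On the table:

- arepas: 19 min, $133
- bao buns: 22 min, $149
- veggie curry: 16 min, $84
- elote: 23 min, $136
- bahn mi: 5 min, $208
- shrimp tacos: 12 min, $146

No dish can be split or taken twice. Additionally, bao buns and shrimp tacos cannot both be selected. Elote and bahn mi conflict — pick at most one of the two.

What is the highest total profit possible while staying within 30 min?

A density-first pass picks bahn mi + shrimp tacos — 354 at 17 min.
The 12 min tied up in shrimp tacos is better spent on bao buns — total rises to 357 (27 min).
Next best is bahn mi + shrimp tacos at 354 (17 min) — short by 3.

357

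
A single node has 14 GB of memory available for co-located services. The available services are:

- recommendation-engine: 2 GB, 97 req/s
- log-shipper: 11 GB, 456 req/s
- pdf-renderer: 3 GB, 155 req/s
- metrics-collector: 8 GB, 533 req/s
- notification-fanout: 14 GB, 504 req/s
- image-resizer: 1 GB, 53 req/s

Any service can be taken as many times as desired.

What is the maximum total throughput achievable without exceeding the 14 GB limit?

851

Taking metrics-collector + 6×image-resizer: 14 GB used, 851 in throughput.
Every other selection either busts 14 GB or fails to beat 851.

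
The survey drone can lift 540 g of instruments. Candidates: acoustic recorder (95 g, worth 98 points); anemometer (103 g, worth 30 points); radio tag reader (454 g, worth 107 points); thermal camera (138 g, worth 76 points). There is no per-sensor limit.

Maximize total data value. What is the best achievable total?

490

Best packing: 5×acoustic recorder — 475 g, 490 total.
Every other selection either busts 540 g or fails to beat 490.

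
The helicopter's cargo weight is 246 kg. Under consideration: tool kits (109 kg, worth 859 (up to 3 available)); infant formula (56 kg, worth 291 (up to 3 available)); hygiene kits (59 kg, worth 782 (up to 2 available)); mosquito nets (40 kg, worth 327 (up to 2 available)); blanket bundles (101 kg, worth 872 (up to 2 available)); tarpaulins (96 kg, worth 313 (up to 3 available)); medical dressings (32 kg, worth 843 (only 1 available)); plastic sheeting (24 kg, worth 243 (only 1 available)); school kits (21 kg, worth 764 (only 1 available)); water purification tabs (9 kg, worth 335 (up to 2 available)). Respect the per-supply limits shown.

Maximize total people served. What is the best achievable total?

Density check — water purification tabs 37.22, school kits 36.38, medical dressings 26.34 are the best per kg.
Filling by ratio: 2×hygiene kits + medical dressings + plastic sheeting + school kits + 2×water purification tabs for 4084, with 33 kg left unused.
Dropping plastic sheeting frees 24 kg; slotting in mosquito nets (40 kg) lifts the total to 4168 at 229 kg.
That's the maximum — no swap from here does better than 4168.

4168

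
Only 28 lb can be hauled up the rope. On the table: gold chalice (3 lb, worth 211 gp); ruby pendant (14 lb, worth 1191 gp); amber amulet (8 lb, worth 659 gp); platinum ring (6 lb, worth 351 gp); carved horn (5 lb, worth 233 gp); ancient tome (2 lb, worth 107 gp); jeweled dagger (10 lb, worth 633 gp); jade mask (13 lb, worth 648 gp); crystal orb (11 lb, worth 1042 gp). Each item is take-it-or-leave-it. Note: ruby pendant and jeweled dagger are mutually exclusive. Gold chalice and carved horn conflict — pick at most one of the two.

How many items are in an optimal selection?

Best achievable value is 2444.
For example gold chalice + ruby pendant + crystal orb achieves it, using 28 lb.
All optima have 3 items.

3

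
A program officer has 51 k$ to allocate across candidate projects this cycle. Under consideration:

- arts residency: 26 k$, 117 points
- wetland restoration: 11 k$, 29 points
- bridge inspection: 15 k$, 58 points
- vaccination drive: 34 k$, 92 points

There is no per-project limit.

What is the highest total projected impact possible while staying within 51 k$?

175

By projected impact per k$: arts residency 4.50, bridge inspection 3.87, vaccination drive 2.71, wetland restoration 2.64 lead.
Arts residency + 2×wetland restoration uses 48 of the 51 k$ and totals 175.
The spare 3 k$ is too small for any remaining project, and no exchange beats 175.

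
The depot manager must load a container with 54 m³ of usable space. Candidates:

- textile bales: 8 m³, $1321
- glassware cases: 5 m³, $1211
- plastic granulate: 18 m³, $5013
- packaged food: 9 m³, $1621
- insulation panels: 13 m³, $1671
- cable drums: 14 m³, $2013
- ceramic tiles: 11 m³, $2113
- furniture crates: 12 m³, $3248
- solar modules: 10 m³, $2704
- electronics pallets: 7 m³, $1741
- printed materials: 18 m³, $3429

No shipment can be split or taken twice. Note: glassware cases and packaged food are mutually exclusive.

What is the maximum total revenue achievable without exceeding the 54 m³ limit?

Glassware cases + plastic granulate + furniture crates + solar modules + electronics pallets uses 52 of the 54 m³ and totals 13917.
An exhaustive check of the 2048 subsets confirms 13917.

13917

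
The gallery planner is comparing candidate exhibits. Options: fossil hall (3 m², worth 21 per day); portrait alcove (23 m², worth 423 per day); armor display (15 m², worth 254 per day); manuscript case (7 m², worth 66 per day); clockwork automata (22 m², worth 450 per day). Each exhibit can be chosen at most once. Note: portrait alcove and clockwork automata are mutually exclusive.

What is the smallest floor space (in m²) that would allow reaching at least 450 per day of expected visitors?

22

Look for the lowest-floor combination reaching 450.
clockwork automata reaches 450 using 22 m².
No combination under 22 m² hits 450.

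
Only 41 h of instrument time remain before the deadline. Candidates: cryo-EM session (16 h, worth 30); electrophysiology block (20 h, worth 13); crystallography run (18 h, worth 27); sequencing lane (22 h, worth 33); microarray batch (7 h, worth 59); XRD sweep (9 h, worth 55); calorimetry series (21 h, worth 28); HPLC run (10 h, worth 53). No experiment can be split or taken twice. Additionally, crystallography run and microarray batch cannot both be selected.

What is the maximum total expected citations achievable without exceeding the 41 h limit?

167

Microarray batch + XRD sweep + HPLC run uses 26 of the 41 h and totals 167.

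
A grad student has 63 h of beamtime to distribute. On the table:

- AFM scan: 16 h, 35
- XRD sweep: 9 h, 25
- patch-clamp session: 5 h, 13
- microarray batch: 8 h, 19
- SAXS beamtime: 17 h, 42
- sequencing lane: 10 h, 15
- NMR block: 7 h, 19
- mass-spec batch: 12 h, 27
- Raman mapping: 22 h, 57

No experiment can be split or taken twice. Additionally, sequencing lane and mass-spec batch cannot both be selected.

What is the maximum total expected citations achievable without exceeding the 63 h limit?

Filling by ratio: XRD sweep + patch-clamp session + SAXS beamtime + NMR block + Raman mapping for 156, with 3 h left unused.
The 5 h tied up in patch-clamp session is better spent on microarray batch — total rises to 162 (63 h).
Runner-up XRD sweep + patch-clamp session + microarray batch + NMR block + mass-spec batch + Raman mapping tops out at 160.

162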